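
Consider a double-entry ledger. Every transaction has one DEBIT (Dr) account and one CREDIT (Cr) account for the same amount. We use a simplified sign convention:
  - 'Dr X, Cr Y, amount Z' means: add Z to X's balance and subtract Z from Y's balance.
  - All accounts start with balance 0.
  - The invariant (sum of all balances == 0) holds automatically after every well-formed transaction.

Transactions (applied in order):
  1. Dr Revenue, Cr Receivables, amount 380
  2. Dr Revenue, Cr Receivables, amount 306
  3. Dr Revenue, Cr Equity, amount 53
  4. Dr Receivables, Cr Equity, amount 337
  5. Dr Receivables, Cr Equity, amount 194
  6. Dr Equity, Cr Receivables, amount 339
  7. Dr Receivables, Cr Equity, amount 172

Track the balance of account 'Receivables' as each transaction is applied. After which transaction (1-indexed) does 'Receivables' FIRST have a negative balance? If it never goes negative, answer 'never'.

Answer: 1

Derivation:
After txn 1: Receivables=-380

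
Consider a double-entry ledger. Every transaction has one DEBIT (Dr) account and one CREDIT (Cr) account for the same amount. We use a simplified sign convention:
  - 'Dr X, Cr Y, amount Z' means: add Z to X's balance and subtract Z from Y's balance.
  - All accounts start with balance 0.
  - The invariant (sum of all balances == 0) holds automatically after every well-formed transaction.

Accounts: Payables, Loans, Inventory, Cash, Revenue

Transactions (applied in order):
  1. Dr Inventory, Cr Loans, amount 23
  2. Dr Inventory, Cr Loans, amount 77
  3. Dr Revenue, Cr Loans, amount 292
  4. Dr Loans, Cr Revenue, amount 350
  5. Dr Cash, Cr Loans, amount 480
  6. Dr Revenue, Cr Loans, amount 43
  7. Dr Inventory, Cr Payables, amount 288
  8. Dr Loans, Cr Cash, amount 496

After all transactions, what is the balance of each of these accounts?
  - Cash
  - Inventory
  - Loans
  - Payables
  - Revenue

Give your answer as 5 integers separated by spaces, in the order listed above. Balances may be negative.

Answer: -16 388 -69 -288 -15

Derivation:
After txn 1 (Dr Inventory, Cr Loans, amount 23): Inventory=23 Loans=-23
After txn 2 (Dr Inventory, Cr Loans, amount 77): Inventory=100 Loans=-100
After txn 3 (Dr Revenue, Cr Loans, amount 292): Inventory=100 Loans=-392 Revenue=292
After txn 4 (Dr Loans, Cr Revenue, amount 350): Inventory=100 Loans=-42 Revenue=-58
After txn 5 (Dr Cash, Cr Loans, amount 480): Cash=480 Inventory=100 Loans=-522 Revenue=-58
After txn 6 (Dr Revenue, Cr Loans, amount 43): Cash=480 Inventory=100 Loans=-565 Revenue=-15
After txn 7 (Dr Inventory, Cr Payables, amount 288): Cash=480 Inventory=388 Loans=-565 Payables=-288 Revenue=-15
After txn 8 (Dr Loans, Cr Cash, amount 496): Cash=-16 Inventory=388 Loans=-69 Payables=-288 Revenue=-15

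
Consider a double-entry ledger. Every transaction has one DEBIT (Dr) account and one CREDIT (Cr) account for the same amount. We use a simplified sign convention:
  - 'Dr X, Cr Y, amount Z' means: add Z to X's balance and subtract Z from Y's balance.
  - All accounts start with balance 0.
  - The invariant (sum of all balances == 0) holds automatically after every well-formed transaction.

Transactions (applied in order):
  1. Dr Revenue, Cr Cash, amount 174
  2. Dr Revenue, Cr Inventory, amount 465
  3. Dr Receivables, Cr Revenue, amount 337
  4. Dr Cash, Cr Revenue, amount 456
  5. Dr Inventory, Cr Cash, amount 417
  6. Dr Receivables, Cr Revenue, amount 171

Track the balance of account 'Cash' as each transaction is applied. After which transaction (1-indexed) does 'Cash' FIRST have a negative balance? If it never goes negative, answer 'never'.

Answer: 1

Derivation:
After txn 1: Cash=-174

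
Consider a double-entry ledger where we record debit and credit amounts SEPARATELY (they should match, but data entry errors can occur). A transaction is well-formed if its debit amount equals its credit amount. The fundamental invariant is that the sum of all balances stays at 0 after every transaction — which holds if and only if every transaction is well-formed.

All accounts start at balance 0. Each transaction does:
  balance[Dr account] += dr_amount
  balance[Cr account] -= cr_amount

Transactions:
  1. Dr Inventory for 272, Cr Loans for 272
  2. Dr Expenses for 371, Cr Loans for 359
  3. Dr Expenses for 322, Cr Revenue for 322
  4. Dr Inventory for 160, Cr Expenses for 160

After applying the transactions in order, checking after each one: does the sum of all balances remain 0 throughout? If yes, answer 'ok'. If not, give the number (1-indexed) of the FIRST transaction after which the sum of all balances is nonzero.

Answer: 2

Derivation:
After txn 1: dr=272 cr=272 sum_balances=0
After txn 2: dr=371 cr=359 sum_balances=12
After txn 3: dr=322 cr=322 sum_balances=12
After txn 4: dr=160 cr=160 sum_balances=12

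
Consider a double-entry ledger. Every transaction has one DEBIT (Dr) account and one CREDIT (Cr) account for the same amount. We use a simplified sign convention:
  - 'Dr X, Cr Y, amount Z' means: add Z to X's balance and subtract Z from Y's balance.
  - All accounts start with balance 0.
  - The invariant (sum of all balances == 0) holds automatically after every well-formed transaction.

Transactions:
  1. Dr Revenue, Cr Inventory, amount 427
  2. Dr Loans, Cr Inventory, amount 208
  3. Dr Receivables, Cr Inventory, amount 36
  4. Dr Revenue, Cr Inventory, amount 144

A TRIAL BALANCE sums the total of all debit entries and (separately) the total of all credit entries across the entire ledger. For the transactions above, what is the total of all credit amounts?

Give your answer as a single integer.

Txn 1: credit+=427
Txn 2: credit+=208
Txn 3: credit+=36
Txn 4: credit+=144
Total credits = 815

Answer: 815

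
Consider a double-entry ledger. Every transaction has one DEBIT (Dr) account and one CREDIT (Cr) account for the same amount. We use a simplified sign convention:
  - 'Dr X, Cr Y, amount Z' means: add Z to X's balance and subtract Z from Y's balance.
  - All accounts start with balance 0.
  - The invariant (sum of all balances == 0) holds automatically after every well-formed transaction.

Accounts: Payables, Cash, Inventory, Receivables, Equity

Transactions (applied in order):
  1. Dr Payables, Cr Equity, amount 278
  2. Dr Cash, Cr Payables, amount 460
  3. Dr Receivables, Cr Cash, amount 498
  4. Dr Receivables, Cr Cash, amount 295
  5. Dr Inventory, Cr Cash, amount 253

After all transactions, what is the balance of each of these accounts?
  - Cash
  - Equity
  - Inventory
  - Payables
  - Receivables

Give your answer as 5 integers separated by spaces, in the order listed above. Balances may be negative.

After txn 1 (Dr Payables, Cr Equity, amount 278): Equity=-278 Payables=278
After txn 2 (Dr Cash, Cr Payables, amount 460): Cash=460 Equity=-278 Payables=-182
After txn 3 (Dr Receivables, Cr Cash, amount 498): Cash=-38 Equity=-278 Payables=-182 Receivables=498
After txn 4 (Dr Receivables, Cr Cash, amount 295): Cash=-333 Equity=-278 Payables=-182 Receivables=793
After txn 5 (Dr Inventory, Cr Cash, amount 253): Cash=-586 Equity=-278 Inventory=253 Payables=-182 Receivables=793

Answer: -586 -278 253 -182 793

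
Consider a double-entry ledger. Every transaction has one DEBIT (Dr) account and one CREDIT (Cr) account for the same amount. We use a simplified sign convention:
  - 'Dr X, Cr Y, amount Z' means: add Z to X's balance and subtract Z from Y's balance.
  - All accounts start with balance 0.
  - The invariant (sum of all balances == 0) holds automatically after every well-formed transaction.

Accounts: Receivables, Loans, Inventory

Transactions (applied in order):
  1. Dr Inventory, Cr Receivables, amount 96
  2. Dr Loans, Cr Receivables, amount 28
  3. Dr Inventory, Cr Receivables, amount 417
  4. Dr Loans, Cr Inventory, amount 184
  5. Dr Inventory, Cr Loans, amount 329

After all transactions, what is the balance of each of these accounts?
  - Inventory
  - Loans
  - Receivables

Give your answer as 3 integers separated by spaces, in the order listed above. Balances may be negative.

Answer: 658 -117 -541

Derivation:
After txn 1 (Dr Inventory, Cr Receivables, amount 96): Inventory=96 Receivables=-96
After txn 2 (Dr Loans, Cr Receivables, amount 28): Inventory=96 Loans=28 Receivables=-124
After txn 3 (Dr Inventory, Cr Receivables, amount 417): Inventory=513 Loans=28 Receivables=-541
After txn 4 (Dr Loans, Cr Inventory, amount 184): Inventory=329 Loans=212 Receivables=-541
After txn 5 (Dr Inventory, Cr Loans, amount 329): Inventory=658 Loans=-117 Receivables=-541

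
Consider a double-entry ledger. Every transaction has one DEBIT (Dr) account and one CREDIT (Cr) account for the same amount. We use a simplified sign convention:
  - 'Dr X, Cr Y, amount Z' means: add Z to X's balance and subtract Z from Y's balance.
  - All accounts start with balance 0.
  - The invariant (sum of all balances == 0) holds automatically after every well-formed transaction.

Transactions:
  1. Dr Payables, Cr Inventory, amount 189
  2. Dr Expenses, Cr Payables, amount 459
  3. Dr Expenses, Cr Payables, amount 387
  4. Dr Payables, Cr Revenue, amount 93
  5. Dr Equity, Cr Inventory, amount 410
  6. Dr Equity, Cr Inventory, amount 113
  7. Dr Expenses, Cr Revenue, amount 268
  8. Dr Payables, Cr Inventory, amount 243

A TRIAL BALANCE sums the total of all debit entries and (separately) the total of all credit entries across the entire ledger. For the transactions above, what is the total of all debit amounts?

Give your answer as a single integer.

Txn 1: debit+=189
Txn 2: debit+=459
Txn 3: debit+=387
Txn 4: debit+=93
Txn 5: debit+=410
Txn 6: debit+=113
Txn 7: debit+=268
Txn 8: debit+=243
Total debits = 2162

Answer: 2162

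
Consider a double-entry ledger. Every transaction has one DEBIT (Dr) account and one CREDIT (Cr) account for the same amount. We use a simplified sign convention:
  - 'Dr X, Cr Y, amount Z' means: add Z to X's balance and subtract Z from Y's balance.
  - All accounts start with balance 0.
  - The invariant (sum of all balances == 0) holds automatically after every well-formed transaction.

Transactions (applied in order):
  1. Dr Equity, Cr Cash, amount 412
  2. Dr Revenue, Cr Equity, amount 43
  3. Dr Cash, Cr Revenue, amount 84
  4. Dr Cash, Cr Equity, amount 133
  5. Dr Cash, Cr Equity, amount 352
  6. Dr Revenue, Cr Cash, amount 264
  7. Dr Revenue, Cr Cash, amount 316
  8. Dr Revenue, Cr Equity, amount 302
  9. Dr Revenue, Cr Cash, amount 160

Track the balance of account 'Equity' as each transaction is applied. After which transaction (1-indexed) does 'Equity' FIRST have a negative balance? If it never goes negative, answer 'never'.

Answer: 5

Derivation:
After txn 1: Equity=412
After txn 2: Equity=369
After txn 3: Equity=369
After txn 4: Equity=236
After txn 5: Equity=-116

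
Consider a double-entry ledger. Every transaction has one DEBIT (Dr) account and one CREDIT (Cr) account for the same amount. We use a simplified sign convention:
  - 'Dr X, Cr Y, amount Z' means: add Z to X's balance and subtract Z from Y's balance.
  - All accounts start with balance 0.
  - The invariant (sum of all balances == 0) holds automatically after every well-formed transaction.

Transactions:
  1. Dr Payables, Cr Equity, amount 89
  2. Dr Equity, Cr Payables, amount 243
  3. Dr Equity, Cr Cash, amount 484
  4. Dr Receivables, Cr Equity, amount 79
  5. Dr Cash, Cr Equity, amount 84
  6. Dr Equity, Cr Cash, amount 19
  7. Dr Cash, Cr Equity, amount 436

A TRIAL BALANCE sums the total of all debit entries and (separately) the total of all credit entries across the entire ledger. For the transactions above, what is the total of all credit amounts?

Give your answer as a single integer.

Txn 1: credit+=89
Txn 2: credit+=243
Txn 3: credit+=484
Txn 4: credit+=79
Txn 5: credit+=84
Txn 6: credit+=19
Txn 7: credit+=436
Total credits = 1434

Answer: 1434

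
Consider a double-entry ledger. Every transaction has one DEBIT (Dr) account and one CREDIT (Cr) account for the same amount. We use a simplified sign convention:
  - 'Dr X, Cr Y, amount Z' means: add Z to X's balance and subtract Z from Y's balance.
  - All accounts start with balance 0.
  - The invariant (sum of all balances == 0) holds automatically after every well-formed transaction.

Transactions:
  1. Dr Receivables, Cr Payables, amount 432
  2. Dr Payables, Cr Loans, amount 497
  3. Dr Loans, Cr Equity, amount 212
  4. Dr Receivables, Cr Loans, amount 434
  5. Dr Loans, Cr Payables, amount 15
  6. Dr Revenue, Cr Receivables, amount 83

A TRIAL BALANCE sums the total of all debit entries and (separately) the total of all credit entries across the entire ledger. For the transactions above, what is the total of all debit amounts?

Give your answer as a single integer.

Answer: 1673

Derivation:
Txn 1: debit+=432
Txn 2: debit+=497
Txn 3: debit+=212
Txn 4: debit+=434
Txn 5: debit+=15
Txn 6: debit+=83
Total debits = 1673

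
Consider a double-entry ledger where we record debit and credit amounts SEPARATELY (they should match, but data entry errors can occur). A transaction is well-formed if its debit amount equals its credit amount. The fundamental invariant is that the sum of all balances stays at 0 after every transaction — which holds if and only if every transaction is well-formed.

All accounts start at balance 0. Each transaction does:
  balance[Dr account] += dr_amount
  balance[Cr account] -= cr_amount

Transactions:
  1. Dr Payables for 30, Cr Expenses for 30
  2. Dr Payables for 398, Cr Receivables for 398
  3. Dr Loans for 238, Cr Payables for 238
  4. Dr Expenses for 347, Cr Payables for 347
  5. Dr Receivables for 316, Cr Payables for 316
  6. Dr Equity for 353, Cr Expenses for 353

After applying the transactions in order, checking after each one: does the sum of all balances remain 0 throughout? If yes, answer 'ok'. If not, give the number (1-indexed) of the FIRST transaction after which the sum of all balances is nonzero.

After txn 1: dr=30 cr=30 sum_balances=0
After txn 2: dr=398 cr=398 sum_balances=0
After txn 3: dr=238 cr=238 sum_balances=0
After txn 4: dr=347 cr=347 sum_balances=0
After txn 5: dr=316 cr=316 sum_balances=0
After txn 6: dr=353 cr=353 sum_balances=0

Answer: ok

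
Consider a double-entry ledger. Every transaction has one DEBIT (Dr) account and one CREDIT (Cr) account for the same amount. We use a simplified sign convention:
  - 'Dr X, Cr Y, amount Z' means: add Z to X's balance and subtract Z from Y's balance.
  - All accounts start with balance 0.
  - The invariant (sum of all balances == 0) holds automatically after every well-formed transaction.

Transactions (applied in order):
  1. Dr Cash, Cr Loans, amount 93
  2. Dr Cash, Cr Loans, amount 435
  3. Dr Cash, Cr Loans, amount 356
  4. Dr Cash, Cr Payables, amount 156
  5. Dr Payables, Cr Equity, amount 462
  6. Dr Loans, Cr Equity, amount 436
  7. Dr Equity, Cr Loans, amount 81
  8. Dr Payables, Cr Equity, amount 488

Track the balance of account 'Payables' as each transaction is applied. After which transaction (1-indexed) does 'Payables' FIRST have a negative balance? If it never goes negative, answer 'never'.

Answer: 4

Derivation:
After txn 1: Payables=0
After txn 2: Payables=0
After txn 3: Payables=0
After txn 4: Payables=-156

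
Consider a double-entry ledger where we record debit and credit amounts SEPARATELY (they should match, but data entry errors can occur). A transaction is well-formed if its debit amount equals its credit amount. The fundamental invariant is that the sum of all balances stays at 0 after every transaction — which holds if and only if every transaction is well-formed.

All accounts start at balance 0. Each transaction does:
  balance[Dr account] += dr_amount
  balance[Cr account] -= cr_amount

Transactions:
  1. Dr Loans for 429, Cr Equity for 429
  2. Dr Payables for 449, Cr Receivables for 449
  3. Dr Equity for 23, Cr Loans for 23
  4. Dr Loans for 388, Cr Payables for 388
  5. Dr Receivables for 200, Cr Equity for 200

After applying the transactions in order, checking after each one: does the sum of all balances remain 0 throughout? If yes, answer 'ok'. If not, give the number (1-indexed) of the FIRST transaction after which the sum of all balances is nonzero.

Answer: ok

Derivation:
After txn 1: dr=429 cr=429 sum_balances=0
After txn 2: dr=449 cr=449 sum_balances=0
After txn 3: dr=23 cr=23 sum_balances=0
After txn 4: dr=388 cr=388 sum_balances=0
After txn 5: dr=200 cr=200 sum_balances=0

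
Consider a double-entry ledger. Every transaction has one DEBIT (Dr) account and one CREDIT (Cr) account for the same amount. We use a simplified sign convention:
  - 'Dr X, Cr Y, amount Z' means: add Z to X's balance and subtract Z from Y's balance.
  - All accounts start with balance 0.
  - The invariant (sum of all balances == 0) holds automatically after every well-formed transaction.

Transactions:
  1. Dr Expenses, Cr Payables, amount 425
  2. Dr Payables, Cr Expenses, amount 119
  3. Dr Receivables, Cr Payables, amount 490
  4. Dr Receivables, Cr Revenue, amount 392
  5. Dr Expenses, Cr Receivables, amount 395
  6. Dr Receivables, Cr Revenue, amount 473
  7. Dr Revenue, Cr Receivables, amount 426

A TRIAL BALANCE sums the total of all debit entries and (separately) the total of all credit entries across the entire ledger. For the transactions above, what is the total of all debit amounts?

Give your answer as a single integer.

Txn 1: debit+=425
Txn 2: debit+=119
Txn 3: debit+=490
Txn 4: debit+=392
Txn 5: debit+=395
Txn 6: debit+=473
Txn 7: debit+=426
Total debits = 2720

Answer: 2720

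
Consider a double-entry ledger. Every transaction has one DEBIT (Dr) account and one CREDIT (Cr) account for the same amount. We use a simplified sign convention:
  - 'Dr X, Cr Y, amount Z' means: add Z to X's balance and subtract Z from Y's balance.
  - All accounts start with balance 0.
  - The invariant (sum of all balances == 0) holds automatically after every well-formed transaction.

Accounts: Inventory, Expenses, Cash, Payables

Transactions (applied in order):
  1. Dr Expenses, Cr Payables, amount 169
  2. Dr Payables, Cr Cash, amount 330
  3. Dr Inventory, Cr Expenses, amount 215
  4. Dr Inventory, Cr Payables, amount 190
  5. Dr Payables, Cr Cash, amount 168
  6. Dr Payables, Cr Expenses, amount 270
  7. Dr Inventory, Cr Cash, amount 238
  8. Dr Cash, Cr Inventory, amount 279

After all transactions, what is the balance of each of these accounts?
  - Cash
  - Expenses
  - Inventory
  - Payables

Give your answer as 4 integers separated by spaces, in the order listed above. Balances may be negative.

Answer: -457 -316 364 409

Derivation:
After txn 1 (Dr Expenses, Cr Payables, amount 169): Expenses=169 Payables=-169
After txn 2 (Dr Payables, Cr Cash, amount 330): Cash=-330 Expenses=169 Payables=161
After txn 3 (Dr Inventory, Cr Expenses, amount 215): Cash=-330 Expenses=-46 Inventory=215 Payables=161
After txn 4 (Dr Inventory, Cr Payables, amount 190): Cash=-330 Expenses=-46 Inventory=405 Payables=-29
After txn 5 (Dr Payables, Cr Cash, amount 168): Cash=-498 Expenses=-46 Inventory=405 Payables=139
After txn 6 (Dr Payables, Cr Expenses, amount 270): Cash=-498 Expenses=-316 Inventory=405 Payables=409
After txn 7 (Dr Inventory, Cr Cash, amount 238): Cash=-736 Expenses=-316 Inventory=643 Payables=409
After txn 8 (Dr Cash, Cr Inventory, amount 279): Cash=-457 Expenses=-316 Inventory=364 Payables=409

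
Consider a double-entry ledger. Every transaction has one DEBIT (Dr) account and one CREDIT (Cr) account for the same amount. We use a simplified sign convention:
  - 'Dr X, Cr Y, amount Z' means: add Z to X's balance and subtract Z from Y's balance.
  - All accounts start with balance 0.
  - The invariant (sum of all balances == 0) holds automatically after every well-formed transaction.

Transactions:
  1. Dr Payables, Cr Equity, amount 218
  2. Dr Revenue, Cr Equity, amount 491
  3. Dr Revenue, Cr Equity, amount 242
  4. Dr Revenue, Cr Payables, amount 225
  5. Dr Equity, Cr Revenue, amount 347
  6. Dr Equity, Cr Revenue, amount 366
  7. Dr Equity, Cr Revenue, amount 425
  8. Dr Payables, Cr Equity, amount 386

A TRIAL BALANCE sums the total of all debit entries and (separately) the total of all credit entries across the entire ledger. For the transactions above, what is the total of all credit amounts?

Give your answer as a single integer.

Txn 1: credit+=218
Txn 2: credit+=491
Txn 3: credit+=242
Txn 4: credit+=225
Txn 5: credit+=347
Txn 6: credit+=366
Txn 7: credit+=425
Txn 8: credit+=386
Total credits = 2700

Answer: 2700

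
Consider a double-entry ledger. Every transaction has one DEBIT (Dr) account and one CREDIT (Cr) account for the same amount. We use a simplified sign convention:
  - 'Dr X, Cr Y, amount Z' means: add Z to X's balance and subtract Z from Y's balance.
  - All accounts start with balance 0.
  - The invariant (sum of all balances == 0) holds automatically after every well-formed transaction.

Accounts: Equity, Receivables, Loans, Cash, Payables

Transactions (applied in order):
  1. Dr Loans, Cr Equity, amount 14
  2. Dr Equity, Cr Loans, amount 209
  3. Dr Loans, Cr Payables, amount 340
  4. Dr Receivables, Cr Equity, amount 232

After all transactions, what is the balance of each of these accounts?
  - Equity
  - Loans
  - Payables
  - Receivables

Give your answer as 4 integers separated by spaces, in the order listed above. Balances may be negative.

Answer: -37 145 -340 232

Derivation:
After txn 1 (Dr Loans, Cr Equity, amount 14): Equity=-14 Loans=14
After txn 2 (Dr Equity, Cr Loans, amount 209): Equity=195 Loans=-195
After txn 3 (Dr Loans, Cr Payables, amount 340): Equity=195 Loans=145 Payables=-340
After txn 4 (Dr Receivables, Cr Equity, amount 232): Equity=-37 Loans=145 Payables=-340 Receivables=232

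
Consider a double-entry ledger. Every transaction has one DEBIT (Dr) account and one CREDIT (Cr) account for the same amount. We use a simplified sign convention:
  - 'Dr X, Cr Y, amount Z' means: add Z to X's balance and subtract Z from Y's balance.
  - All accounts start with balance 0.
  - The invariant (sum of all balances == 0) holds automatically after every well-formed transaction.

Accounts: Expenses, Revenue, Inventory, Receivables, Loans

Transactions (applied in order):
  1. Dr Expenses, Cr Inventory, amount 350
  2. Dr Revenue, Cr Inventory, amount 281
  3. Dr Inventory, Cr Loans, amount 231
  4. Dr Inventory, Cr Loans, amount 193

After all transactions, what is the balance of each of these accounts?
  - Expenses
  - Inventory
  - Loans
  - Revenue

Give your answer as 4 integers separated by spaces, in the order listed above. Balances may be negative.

Answer: 350 -207 -424 281

Derivation:
After txn 1 (Dr Expenses, Cr Inventory, amount 350): Expenses=350 Inventory=-350
After txn 2 (Dr Revenue, Cr Inventory, amount 281): Expenses=350 Inventory=-631 Revenue=281
After txn 3 (Dr Inventory, Cr Loans, amount 231): Expenses=350 Inventory=-400 Loans=-231 Revenue=281
After txn 4 (Dr Inventory, Cr Loans, amount 193): Expenses=350 Inventory=-207 Loans=-424 Revenue=281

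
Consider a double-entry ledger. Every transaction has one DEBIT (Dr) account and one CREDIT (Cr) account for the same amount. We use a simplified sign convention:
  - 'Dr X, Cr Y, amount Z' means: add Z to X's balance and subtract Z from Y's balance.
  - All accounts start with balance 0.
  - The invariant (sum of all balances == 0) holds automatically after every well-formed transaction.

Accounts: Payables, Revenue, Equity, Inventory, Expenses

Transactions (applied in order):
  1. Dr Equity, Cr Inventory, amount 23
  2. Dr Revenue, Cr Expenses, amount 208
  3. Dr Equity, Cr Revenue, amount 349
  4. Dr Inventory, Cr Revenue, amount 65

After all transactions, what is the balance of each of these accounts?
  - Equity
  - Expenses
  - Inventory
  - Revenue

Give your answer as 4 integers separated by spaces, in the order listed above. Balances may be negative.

Answer: 372 -208 42 -206

Derivation:
After txn 1 (Dr Equity, Cr Inventory, amount 23): Equity=23 Inventory=-23
After txn 2 (Dr Revenue, Cr Expenses, amount 208): Equity=23 Expenses=-208 Inventory=-23 Revenue=208
After txn 3 (Dr Equity, Cr Revenue, amount 349): Equity=372 Expenses=-208 Inventory=-23 Revenue=-141
After txn 4 (Dr Inventory, Cr Revenue, amount 65): Equity=372 Expenses=-208 Inventory=42 Revenue=-206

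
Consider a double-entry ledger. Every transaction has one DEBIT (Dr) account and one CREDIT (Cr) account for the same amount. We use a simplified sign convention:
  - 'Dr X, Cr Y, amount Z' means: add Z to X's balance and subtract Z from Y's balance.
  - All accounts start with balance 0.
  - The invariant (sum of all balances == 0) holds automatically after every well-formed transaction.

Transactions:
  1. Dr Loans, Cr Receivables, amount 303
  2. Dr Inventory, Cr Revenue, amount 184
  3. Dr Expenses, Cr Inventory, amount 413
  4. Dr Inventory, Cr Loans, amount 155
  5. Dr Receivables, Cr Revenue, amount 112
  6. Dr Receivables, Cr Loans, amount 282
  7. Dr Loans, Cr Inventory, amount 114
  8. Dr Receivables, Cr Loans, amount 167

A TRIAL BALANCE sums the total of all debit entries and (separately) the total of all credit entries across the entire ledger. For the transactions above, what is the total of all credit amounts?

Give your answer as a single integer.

Txn 1: credit+=303
Txn 2: credit+=184
Txn 3: credit+=413
Txn 4: credit+=155
Txn 5: credit+=112
Txn 6: credit+=282
Txn 7: credit+=114
Txn 8: credit+=167
Total credits = 1730

Answer: 1730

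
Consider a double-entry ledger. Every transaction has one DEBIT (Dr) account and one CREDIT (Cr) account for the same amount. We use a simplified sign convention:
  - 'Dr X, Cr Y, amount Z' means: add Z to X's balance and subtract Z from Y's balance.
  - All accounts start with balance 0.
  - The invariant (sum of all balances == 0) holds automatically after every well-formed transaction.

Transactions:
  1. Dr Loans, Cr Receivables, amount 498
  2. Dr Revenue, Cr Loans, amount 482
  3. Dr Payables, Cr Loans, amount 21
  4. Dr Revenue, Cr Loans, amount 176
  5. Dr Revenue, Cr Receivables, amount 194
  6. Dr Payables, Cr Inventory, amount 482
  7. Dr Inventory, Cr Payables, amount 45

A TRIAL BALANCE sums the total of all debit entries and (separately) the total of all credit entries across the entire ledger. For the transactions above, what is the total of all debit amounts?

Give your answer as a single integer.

Txn 1: debit+=498
Txn 2: debit+=482
Txn 3: debit+=21
Txn 4: debit+=176
Txn 5: debit+=194
Txn 6: debit+=482
Txn 7: debit+=45
Total debits = 1898

Answer: 1898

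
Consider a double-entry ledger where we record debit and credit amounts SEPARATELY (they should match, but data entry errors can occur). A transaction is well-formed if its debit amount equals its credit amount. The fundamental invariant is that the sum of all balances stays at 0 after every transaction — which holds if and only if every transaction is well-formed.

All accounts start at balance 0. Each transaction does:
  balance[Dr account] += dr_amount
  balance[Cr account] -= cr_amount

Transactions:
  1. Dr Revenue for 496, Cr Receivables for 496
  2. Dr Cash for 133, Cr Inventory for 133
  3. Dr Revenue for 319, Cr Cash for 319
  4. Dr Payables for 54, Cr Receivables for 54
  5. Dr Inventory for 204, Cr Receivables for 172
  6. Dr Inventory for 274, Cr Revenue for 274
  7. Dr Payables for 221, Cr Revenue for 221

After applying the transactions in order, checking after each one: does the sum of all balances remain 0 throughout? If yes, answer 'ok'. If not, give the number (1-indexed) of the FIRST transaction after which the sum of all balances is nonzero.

Answer: 5

Derivation:
After txn 1: dr=496 cr=496 sum_balances=0
After txn 2: dr=133 cr=133 sum_balances=0
After txn 3: dr=319 cr=319 sum_balances=0
After txn 4: dr=54 cr=54 sum_balances=0
After txn 5: dr=204 cr=172 sum_balances=32
After txn 6: dr=274 cr=274 sum_balances=32
After txn 7: dr=221 cr=221 sum_balances=32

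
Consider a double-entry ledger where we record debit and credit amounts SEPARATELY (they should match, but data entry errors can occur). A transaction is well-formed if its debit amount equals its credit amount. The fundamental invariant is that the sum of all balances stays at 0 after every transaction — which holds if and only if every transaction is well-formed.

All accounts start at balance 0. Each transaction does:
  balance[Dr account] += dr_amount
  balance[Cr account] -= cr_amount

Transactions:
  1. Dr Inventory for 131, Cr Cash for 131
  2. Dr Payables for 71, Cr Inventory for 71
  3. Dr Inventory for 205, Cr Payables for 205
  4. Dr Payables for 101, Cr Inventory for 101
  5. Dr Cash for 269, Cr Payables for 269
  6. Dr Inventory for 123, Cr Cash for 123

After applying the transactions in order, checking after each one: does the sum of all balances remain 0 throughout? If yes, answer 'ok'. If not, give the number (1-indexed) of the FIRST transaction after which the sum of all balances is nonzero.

Answer: ok

Derivation:
After txn 1: dr=131 cr=131 sum_balances=0
After txn 2: dr=71 cr=71 sum_balances=0
After txn 3: dr=205 cr=205 sum_balances=0
After txn 4: dr=101 cr=101 sum_balances=0
After txn 5: dr=269 cr=269 sum_balances=0
After txn 6: dr=123 cr=123 sum_balances=0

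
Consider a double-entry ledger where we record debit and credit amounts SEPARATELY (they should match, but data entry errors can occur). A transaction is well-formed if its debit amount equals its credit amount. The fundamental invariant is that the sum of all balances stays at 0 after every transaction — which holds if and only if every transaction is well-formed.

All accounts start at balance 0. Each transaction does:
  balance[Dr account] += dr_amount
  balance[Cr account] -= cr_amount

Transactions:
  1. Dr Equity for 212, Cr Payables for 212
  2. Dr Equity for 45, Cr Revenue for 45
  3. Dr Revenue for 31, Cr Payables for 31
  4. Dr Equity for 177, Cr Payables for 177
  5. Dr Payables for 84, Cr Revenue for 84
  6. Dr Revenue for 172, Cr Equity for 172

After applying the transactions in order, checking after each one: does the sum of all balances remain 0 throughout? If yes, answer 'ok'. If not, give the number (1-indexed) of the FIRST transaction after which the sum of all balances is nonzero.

After txn 1: dr=212 cr=212 sum_balances=0
After txn 2: dr=45 cr=45 sum_balances=0
After txn 3: dr=31 cr=31 sum_balances=0
After txn 4: dr=177 cr=177 sum_balances=0
After txn 5: dr=84 cr=84 sum_balances=0
After txn 6: dr=172 cr=172 sum_balances=0

Answer: ok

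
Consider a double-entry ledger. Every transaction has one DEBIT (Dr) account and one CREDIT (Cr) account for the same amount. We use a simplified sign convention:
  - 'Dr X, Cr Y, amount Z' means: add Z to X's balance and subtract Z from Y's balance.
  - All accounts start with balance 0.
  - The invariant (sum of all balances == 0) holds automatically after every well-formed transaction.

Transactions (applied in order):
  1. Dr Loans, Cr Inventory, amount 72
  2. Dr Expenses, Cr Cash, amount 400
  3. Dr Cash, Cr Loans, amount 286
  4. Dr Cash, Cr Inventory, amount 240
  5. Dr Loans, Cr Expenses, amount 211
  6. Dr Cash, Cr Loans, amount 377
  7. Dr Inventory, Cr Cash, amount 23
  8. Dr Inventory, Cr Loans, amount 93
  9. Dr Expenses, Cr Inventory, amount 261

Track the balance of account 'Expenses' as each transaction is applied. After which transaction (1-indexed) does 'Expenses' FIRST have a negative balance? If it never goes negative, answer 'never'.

Answer: never

Derivation:
After txn 1: Expenses=0
After txn 2: Expenses=400
After txn 3: Expenses=400
After txn 4: Expenses=400
After txn 5: Expenses=189
After txn 6: Expenses=189
After txn 7: Expenses=189
After txn 8: Expenses=189
After txn 9: Expenses=450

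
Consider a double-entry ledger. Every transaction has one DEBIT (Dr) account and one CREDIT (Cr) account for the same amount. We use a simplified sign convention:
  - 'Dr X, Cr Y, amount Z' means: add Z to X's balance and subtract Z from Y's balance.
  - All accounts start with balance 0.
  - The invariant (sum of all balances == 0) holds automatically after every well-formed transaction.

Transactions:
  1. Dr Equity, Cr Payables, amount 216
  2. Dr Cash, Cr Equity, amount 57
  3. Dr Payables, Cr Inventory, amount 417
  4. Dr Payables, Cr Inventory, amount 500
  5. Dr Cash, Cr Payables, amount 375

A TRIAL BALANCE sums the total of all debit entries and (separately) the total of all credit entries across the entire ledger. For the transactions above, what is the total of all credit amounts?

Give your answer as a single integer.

Txn 1: credit+=216
Txn 2: credit+=57
Txn 3: credit+=417
Txn 4: credit+=500
Txn 5: credit+=375
Total credits = 1565

Answer: 1565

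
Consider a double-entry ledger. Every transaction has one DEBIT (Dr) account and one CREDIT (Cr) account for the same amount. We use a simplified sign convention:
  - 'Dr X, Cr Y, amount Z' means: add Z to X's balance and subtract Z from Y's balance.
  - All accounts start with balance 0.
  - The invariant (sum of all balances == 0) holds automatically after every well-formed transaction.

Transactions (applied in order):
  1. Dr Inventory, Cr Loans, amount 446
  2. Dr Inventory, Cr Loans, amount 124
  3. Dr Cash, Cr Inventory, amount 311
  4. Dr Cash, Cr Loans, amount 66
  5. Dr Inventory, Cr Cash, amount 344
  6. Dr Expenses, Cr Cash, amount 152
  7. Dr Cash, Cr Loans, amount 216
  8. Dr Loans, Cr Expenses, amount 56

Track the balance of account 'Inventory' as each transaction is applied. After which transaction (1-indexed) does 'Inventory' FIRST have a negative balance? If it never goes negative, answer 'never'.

After txn 1: Inventory=446
After txn 2: Inventory=570
After txn 3: Inventory=259
After txn 4: Inventory=259
After txn 5: Inventory=603
After txn 6: Inventory=603
After txn 7: Inventory=603
After txn 8: Inventory=603

Answer: never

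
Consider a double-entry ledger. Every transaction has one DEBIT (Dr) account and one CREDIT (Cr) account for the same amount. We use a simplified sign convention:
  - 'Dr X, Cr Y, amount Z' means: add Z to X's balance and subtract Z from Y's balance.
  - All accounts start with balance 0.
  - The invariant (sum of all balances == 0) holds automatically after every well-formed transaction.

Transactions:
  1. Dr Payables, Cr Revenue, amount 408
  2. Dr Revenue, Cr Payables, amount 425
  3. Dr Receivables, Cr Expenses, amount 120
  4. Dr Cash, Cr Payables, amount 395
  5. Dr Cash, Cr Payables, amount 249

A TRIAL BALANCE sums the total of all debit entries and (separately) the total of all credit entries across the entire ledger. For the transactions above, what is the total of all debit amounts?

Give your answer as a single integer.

Answer: 1597

Derivation:
Txn 1: debit+=408
Txn 2: debit+=425
Txn 3: debit+=120
Txn 4: debit+=395
Txn 5: debit+=249
Total debits = 1597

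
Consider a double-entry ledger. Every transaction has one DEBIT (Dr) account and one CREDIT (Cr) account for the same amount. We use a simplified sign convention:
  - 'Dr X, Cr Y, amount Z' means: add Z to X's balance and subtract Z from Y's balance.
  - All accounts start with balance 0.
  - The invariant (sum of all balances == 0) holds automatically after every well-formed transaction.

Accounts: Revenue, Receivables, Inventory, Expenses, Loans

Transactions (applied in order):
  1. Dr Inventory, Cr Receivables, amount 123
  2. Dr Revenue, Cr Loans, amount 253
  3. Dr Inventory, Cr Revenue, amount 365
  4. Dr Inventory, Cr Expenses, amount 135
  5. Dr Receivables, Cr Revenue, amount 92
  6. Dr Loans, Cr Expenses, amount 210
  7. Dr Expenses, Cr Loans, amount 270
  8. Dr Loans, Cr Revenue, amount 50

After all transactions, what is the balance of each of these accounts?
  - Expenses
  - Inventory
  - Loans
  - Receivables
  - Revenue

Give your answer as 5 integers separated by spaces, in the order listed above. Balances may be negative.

Answer: -75 623 -263 -31 -254

Derivation:
After txn 1 (Dr Inventory, Cr Receivables, amount 123): Inventory=123 Receivables=-123
After txn 2 (Dr Revenue, Cr Loans, amount 253): Inventory=123 Loans=-253 Receivables=-123 Revenue=253
After txn 3 (Dr Inventory, Cr Revenue, amount 365): Inventory=488 Loans=-253 Receivables=-123 Revenue=-112
After txn 4 (Dr Inventory, Cr Expenses, amount 135): Expenses=-135 Inventory=623 Loans=-253 Receivables=-123 Revenue=-112
After txn 5 (Dr Receivables, Cr Revenue, amount 92): Expenses=-135 Inventory=623 Loans=-253 Receivables=-31 Revenue=-204
After txn 6 (Dr Loans, Cr Expenses, amount 210): Expenses=-345 Inventory=623 Loans=-43 Receivables=-31 Revenue=-204
After txn 7 (Dr Expenses, Cr Loans, amount 270): Expenses=-75 Inventory=623 Loans=-313 Receivables=-31 Revenue=-204
After txn 8 (Dr Loans, Cr Revenue, amount 50): Expenses=-75 Inventory=623 Loans=-263 Receivables=-31 Revenue=-254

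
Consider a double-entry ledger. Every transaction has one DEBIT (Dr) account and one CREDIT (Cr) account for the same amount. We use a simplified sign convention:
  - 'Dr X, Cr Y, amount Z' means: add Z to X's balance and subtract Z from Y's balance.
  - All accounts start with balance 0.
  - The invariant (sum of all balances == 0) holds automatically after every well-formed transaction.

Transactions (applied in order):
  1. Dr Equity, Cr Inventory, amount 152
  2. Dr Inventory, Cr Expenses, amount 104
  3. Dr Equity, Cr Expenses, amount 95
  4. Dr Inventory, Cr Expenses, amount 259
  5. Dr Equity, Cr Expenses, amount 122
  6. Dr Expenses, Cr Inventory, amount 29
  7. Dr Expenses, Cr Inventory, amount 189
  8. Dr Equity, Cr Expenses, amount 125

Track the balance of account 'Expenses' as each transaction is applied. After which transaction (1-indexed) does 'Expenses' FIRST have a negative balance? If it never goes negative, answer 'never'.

Answer: 2

Derivation:
After txn 1: Expenses=0
After txn 2: Expenses=-104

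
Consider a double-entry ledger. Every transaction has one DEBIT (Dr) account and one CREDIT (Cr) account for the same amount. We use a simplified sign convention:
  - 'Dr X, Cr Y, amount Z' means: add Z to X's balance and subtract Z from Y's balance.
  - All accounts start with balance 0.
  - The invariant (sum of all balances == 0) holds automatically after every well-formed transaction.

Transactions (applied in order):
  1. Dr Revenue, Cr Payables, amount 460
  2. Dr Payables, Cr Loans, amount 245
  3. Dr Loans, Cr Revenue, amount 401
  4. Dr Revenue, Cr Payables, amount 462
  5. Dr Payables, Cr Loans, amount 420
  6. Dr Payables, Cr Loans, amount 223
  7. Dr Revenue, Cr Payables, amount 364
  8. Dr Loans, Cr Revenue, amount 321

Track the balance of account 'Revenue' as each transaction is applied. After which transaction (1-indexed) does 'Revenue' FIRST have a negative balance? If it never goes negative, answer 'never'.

Answer: never

Derivation:
After txn 1: Revenue=460
After txn 2: Revenue=460
After txn 3: Revenue=59
After txn 4: Revenue=521
After txn 5: Revenue=521
After txn 6: Revenue=521
After txn 7: Revenue=885
After txn 8: Revenue=564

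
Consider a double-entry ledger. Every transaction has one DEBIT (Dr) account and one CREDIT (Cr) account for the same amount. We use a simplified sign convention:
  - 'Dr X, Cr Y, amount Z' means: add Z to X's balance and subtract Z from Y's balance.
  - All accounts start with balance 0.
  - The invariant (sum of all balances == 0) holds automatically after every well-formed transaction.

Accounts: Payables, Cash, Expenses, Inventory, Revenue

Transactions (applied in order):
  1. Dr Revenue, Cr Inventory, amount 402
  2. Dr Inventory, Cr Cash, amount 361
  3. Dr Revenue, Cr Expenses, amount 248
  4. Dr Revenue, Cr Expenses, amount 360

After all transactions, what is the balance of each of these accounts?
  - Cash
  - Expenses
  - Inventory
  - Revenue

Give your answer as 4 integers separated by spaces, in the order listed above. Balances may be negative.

After txn 1 (Dr Revenue, Cr Inventory, amount 402): Inventory=-402 Revenue=402
After txn 2 (Dr Inventory, Cr Cash, amount 361): Cash=-361 Inventory=-41 Revenue=402
After txn 3 (Dr Revenue, Cr Expenses, amount 248): Cash=-361 Expenses=-248 Inventory=-41 Revenue=650
After txn 4 (Dr Revenue, Cr Expenses, amount 360): Cash=-361 Expenses=-608 Inventory=-41 Revenue=1010

Answer: -361 -608 -41 1010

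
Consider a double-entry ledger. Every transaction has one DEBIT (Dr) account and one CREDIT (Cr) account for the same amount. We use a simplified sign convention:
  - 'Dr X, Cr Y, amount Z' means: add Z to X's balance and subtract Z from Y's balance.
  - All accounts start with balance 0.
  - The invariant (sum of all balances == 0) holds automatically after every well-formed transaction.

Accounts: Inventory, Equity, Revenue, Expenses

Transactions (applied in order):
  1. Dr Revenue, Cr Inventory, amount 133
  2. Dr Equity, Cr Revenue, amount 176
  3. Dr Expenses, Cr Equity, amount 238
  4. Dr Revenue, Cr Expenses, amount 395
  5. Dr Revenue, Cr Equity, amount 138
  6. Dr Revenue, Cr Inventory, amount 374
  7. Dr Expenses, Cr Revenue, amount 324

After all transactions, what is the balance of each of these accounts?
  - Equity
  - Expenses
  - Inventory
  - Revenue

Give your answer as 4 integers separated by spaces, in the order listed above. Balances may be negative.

After txn 1 (Dr Revenue, Cr Inventory, amount 133): Inventory=-133 Revenue=133
After txn 2 (Dr Equity, Cr Revenue, amount 176): Equity=176 Inventory=-133 Revenue=-43
After txn 3 (Dr Expenses, Cr Equity, amount 238): Equity=-62 Expenses=238 Inventory=-133 Revenue=-43
After txn 4 (Dr Revenue, Cr Expenses, amount 395): Equity=-62 Expenses=-157 Inventory=-133 Revenue=352
After txn 5 (Dr Revenue, Cr Equity, amount 138): Equity=-200 Expenses=-157 Inventory=-133 Revenue=490
After txn 6 (Dr Revenue, Cr Inventory, amount 374): Equity=-200 Expenses=-157 Inventory=-507 Revenue=864
After txn 7 (Dr Expenses, Cr Revenue, amount 324): Equity=-200 Expenses=167 Inventory=-507 Revenue=540

Answer: -200 167 -507 540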